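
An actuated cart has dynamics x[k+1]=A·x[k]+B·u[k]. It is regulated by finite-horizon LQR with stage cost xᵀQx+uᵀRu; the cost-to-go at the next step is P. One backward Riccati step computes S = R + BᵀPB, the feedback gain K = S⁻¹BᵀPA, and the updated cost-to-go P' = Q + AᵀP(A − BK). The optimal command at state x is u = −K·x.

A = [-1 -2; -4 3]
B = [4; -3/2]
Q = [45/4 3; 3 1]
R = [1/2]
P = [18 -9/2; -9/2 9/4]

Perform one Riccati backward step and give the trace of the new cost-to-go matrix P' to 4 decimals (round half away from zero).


BᵀP = [78.7500 -21.3750]
S = R + BᵀPB = [1/2] + [347.0625] = [347.5625]
BᵀPA = [6.7500 -221.6250]
K = S⁻¹·BᵀPA = [0.0194 -0.6377]
A−BK = [-1.0777 0.5506; -3.9709 2.0435]
AᵀP(A−BK) = [17.8689 -9.1958; -9.1958 4.9297]
P' = Q + AᵀP(A−BK) = [29.1189 -6.1958; -6.1958 5.9297]
tr(P') = 35.0486

35.0486


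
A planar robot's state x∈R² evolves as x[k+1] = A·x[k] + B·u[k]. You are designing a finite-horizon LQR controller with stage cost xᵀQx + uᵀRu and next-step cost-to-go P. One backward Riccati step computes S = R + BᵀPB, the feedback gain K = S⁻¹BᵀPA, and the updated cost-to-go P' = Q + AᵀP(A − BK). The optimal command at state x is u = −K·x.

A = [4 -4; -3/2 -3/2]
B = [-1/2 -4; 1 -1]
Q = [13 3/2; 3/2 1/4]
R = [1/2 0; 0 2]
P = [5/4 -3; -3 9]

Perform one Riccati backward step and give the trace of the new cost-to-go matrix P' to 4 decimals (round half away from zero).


17.9531

BᵀP = [-3.6250 10.5000; -2.0000 3.0000]
S = R + BᵀPB = [1/2 0; 0 2] + [12.3125 4.0000; 4.0000 5.0000] = [12.8125 4.0000; 4.0000 7.0000]
BᵀPA = [-30.2500 -1.2500; -12.5000 3.5000]
K = S⁻¹·BᵀPA = [-2.1951 -0.3087; -0.5314 0.6764]
A−BK = [0.7769 -1.4487; 0.1637 -0.5148]
AᵀP(A−BK) = [3.2065 -0.6340; -0.6340 1.4966]
P' = Q + AᵀP(A−BK) = [16.2065 0.8660; 0.8660 1.7466]
tr(P') = 17.9531


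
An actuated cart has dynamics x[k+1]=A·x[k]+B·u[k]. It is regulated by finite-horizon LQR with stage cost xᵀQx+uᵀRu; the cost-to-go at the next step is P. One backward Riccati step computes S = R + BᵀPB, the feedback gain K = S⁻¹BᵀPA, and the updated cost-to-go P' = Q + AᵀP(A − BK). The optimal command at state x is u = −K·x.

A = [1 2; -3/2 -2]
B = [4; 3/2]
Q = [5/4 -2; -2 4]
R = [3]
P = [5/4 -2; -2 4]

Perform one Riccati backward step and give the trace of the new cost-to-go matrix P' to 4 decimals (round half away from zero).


47.3750

BᵀP = [2.0000 -2.0000]
S = R + BᵀPB = [3] + [5.0000] = [8.0000]
BᵀPA = [5.0000 8.0000]
K = S⁻¹·BᵀPA = [0.6250 1.0000]
A−BK = [-1.5000 -2.0000; -2.4375 -3.5000]
AᵀP(A−BK) = [13.1250 19.5000; 19.5000 29.0000]
P' = Q + AᵀP(A−BK) = [14.3750 17.5000; 17.5000 33.0000]
tr(P') = 47.3750


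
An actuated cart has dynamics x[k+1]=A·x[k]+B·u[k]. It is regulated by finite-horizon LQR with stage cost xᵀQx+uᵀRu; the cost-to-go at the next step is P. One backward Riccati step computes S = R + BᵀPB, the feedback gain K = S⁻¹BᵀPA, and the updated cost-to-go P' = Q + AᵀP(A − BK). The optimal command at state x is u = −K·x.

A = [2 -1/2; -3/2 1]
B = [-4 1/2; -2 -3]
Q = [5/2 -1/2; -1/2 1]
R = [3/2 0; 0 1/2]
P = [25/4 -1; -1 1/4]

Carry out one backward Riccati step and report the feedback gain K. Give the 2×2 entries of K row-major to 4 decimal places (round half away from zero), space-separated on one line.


BᵀP = [-23.0000 3.5000; 6.1250 -1.2500]
S = R + BᵀPB = [3/2 0; 0 1/2] + [85.0000 -22.0000; -22.0000 6.8125] = [86.5000 -22.0000; -22.0000 7.3125]
BᵀPA = [-51.2500 15.0000; 14.1250 -4.3125]
K = S⁻¹·BᵀPA = [-0.4310 0.0997; 0.6350 -0.2897]
A−BK = [-0.0414 0.0438; -0.4571 0.3303]
AᵀP(A−BK) = [0.5053 -0.1718; -0.1718 0.0672]
P' = Q + AᵀP(A−BK) = [3.0053 -0.6718; -0.6718 1.0672]
tr(P') = 4.0725

-0.4310 0.0997 0.6350 -0.2897


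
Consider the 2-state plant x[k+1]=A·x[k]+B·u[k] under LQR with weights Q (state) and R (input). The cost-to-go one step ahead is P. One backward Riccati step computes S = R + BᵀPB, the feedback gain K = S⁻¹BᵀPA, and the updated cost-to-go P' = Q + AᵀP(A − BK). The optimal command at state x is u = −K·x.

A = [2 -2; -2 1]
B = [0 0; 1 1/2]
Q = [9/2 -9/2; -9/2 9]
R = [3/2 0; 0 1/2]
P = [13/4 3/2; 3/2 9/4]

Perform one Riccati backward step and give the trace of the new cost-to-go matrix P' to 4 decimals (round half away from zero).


31.8448

BᵀP = [1.5000 2.2500; 0.7500 1.1250]
S = R + BᵀPB = [3/2 0; 0 1/2] + [2.2500 1.1250; 1.1250 0.5625] = [3.7500 1.1250; 1.1250 1.0625]
BᵀPA = [-1.5000 -0.7500; -0.7500 -0.3750]
K = S⁻¹·BᵀPA = [-0.2759 -0.1379; -0.4138 -0.2069]
A−BK = [2.0000 -2.0000; -1.5172 1.2414]
AᵀP(A−BK) = [9.2759 -8.8621; -8.8621 9.0690]
P' = Q + AᵀP(A−BK) = [13.7759 -13.3621; -13.3621 18.0690]
tr(P') = 31.8448


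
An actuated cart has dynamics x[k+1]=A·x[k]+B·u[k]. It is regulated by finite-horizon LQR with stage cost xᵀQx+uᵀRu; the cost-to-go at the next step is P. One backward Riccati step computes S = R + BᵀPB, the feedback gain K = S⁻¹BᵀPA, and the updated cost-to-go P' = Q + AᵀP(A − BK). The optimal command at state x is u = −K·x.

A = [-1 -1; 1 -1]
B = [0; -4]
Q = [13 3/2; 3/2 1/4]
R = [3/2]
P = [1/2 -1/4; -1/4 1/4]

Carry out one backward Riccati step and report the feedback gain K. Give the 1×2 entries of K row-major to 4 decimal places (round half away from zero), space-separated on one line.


-0.3636 0.0000

BᵀP = [1.0000 -1.0000]
S = R + BᵀPB = [3/2] + [4.0000] = [5.5000]
BᵀPA = [-2.0000 0.0000]
K = S⁻¹·BᵀPA = [-0.3636 0.0000]
A−BK = [-1.0000 -1.0000; -0.4545 -1.0000]
AᵀP(A−BK) = [0.5227 0.2500; 0.2500 0.2500]
P' = Q + AᵀP(A−BK) = [13.5227 1.7500; 1.7500 0.5000]
tr(P') = 14.0227


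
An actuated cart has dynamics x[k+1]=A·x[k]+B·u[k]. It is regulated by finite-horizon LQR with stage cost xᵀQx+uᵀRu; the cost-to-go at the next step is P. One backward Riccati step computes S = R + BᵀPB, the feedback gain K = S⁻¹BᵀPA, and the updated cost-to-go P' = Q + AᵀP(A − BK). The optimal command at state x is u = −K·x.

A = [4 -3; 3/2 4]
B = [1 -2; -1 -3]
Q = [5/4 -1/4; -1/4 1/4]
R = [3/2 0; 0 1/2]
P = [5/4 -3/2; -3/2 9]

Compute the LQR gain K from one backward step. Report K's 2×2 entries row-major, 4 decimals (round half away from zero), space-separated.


BᵀP = [2.7500 -10.5000; 2.0000 -24.0000]
S = R + BᵀPB = [3/2 0; 0 1/2] + [13.2500 26.0000; 26.0000 68.0000] = [14.7500 26.0000; 26.0000 68.5000]
BᵀPA = [-4.7500 -50.2500; -28.0000 -102.0000]
K = S⁻¹·BᵀPA = [1.2041 -2.3630; -0.8658 -0.5921]
A−BK = [1.0643 -1.8213; 0.1067 -0.1394]
AᵀP(A−BK) = [3.7273 -6.0544; -6.0544 12.1105]
P' = Q + AᵀP(A−BK) = [4.9773 -6.3044; -6.3044 12.3605]
tr(P') = 17.3378

1.2041 -2.3630 -0.8658 -0.5921


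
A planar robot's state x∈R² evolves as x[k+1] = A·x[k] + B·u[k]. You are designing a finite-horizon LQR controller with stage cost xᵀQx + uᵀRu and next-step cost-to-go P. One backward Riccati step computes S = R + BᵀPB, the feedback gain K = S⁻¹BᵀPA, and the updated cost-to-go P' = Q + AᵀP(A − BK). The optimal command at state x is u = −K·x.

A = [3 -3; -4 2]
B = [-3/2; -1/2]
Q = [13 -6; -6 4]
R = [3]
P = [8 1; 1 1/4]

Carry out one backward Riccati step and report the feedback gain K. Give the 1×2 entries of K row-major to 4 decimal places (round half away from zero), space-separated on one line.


-1.3740 1.5180

BᵀP = [-12.5000 -1.6250]
S = R + BᵀPB = [3] + [19.5625] = [22.5625]
BᵀPA = [-31.0000 34.2500]
K = S⁻¹·BᵀPA = [-1.3740 1.5180]
A−BK = [0.9391 -0.7230; -4.6870 2.7590]
AᵀP(A−BK) = [9.4072 -8.9418; -8.9418 9.0083]
P' = Q + AᵀP(A−BK) = [22.4072 -14.9418; -14.9418 13.0083]
tr(P') = 35.4155


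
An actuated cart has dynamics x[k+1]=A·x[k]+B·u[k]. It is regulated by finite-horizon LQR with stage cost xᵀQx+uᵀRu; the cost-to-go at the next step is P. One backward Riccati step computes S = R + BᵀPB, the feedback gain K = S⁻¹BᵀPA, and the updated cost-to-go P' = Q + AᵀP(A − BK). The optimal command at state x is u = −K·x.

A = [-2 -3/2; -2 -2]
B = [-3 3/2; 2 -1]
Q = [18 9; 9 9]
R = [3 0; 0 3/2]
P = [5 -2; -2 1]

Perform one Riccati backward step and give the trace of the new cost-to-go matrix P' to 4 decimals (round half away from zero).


BᵀP = [-19.0000 8.0000; 9.5000 -4.0000]
S = R + BᵀPB = [3 0; 0 3/2] + [73.0000 -36.5000; -36.5000 18.2500] = [76.0000 -36.5000; -36.5000 19.7500]
BᵀPA = [22.0000 12.5000; -11.0000 -6.2500]
K = S⁻¹·BᵀPA = [0.1956 0.1111; -0.1956 -0.1111]
A−BK = [-1.1200 -1.0000; -2.5867 -2.3333]
AᵀP(A−BK) = [1.5467 1.3333; 1.3333 1.1667]
P' = Q + AᵀP(A−BK) = [19.5467 10.3333; 10.3333 10.1667]
tr(P') = 29.7133

29.7133


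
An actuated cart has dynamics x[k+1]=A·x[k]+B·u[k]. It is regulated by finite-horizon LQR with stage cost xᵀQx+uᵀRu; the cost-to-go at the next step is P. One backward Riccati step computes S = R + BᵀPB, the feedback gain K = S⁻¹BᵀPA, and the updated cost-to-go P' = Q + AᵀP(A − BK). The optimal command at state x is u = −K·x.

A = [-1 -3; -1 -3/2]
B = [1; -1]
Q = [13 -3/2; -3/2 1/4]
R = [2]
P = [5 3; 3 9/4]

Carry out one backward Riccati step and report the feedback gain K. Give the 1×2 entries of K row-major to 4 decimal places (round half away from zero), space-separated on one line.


-0.8462 -2.1923

BᵀP = [2.0000 0.7500]
S = R + BᵀPB = [2] + [1.2500] = [3.2500]
BᵀPA = [-2.7500 -7.1250]
K = S⁻¹·BᵀPA = [-0.8462 -2.1923]
A−BK = [-0.1538 -0.8077; -1.8462 -3.6923]
AᵀP(A−BK) = [10.9231 25.8462; 25.8462 61.4423]
P' = Q + AᵀP(A−BK) = [23.9231 24.3462; 24.3462 61.6923]
tr(P') = 85.6154


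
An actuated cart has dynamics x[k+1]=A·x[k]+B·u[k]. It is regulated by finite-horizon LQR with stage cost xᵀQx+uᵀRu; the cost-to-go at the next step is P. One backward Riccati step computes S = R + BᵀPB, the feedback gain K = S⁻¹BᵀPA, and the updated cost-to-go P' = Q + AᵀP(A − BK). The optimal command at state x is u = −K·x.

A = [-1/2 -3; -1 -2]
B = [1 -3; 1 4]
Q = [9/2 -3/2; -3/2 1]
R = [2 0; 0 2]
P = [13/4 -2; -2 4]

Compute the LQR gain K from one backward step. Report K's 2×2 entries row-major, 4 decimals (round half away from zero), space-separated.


-0.4363 -1.5661 -0.0787 0.1110

BᵀP = [1.2500 2.0000; -17.7500 22.0000]
S = R + BᵀPB = [2 0; 0 2] + [3.2500 4.2500; 4.2500 141.2500] = [5.2500 4.2500; 4.2500 143.2500]
BᵀPA = [-2.6250 -7.7500; -13.1250 9.2500]
K = S⁻¹·BᵀPA = [-0.4363 -1.5661; -0.0787 0.1110]
A−BK = [-0.2997 -1.1008; -0.2490 -0.8781]
AᵀP(A−BK) = [0.6345 2.2214; 2.2214 8.0858]
P' = Q + AᵀP(A−BK) = [5.1345 0.7214; 0.7214 9.0858]
tr(P') = 14.2204


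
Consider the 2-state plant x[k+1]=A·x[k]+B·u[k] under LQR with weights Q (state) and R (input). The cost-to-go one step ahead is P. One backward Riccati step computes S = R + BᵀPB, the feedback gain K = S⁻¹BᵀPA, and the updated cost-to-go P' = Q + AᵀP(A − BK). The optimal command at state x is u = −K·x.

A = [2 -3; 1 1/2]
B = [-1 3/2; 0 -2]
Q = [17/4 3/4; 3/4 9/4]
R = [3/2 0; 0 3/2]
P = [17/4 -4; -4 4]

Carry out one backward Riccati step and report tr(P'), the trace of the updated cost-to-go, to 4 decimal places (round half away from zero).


BᵀP = [-4.2500 4.0000; 14.3750 -14.0000]
S = R + BᵀPB = [3/2 0; 0 3/2] + [4.2500 -14.3750; -14.3750 49.5625] = [5.7500 -14.3750; -14.3750 51.0625]
BᵀPA = [-4.5000 14.7500; 14.7500 -50.1250]
K = S⁻¹·BᵀPA = [-0.2041 0.3751; 0.2314 -0.8760]
A−BK = [1.4488 -1.3108; 1.4628 -1.2521]
AᵀP(A−BK) = [0.6683 -0.8904; -0.8904 1.8056]
P' = Q + AᵀP(A−BK) = [4.9183 -0.1404; -0.1404 4.0556]
tr(P') = 8.9739

8.9739


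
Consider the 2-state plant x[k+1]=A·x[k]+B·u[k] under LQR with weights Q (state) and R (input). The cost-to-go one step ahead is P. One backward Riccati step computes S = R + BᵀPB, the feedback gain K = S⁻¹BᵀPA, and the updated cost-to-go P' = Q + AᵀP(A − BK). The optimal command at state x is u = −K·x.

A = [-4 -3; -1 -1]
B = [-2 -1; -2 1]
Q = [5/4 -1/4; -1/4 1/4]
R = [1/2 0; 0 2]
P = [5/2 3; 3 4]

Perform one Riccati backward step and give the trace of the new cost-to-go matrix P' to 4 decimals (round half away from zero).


BᵀP = [-11.0000 -14.0000; 0.5000 1.0000]
S = R + BᵀPB = [1/2 0; 0 2] + [50.0000 -3.0000; -3.0000 0.5000] = [50.5000 -3.0000; -3.0000 2.5000]
BᵀPA = [58.0000 47.0000; -3.0000 -2.5000]
K = S⁻¹·BᵀPA = [1.1599 0.9382; 0.1919 0.1258]
A−BK = [-1.4883 -0.9979; 1.1279 0.7505]
AᵀP(A−BK) = [1.3006 0.9638; 0.9638 0.7207]
P' = Q + AᵀP(A−BK) = [2.5506 0.7138; 0.7138 0.9707]
tr(P') = 3.5213

3.5213


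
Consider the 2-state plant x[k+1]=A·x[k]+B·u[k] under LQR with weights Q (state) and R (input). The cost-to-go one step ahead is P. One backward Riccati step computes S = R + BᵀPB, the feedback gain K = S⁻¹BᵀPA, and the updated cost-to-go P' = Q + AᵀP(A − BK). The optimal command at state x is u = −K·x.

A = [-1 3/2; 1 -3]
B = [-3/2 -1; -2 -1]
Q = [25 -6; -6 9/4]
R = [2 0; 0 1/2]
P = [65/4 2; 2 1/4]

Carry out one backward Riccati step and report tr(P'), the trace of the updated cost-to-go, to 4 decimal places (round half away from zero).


27.8261

BᵀP = [-28.3750 -3.5000; -18.2500 -2.2500]
S = R + BᵀPB = [2 0; 0 1/2] + [49.5625 31.8750; 31.8750 20.5000] = [51.5625 31.8750; 31.8750 21.0000]
BᵀPA = [24.8750 -32.0625; 16.0000 -20.6250]
K = S⁻¹·BᵀPA = [0.1853 -0.2379; 0.4807 -0.6211]
A−BK = [-0.2414 0.5221; 1.8512 -4.0968]
AᵀP(A−BK) = [0.2004 -0.2705; -0.2705 0.3758]
P' = Q + AᵀP(A−BK) = [25.2004 -6.2705; -6.2705 2.6258]
tr(P') = 27.8261


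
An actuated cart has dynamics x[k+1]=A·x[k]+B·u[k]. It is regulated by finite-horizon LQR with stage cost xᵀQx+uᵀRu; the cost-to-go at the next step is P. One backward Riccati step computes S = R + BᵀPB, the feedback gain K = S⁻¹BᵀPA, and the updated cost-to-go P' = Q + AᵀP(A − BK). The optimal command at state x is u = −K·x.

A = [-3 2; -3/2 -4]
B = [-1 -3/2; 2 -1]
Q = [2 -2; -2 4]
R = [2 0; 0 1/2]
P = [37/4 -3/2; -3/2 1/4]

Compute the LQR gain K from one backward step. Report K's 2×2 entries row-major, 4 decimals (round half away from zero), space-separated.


0.3945 -0.4220 1.6214 -1.5145

BᵀP = [-12.2500 2.0000; -12.3750 2.0000]
S = R + BᵀPB = [2 0; 0 1/2] + [16.2500 16.3750; 16.3750 16.5625] = [18.2500 16.3750; 16.3750 17.0625]
BᵀPA = [33.7500 -32.5000; 34.1250 -32.7500]
K = S⁻¹·BᵀPA = [0.3945 -0.4220; 1.6214 -1.5145]
A−BK = [-0.1734 -0.6936; -0.6676 -4.6705]
AᵀP(A−BK) = [1.6680 -1.5780; -1.5780 1.6879]
P' = Q + AᵀP(A−BK) = [3.6680 -3.5780; -3.5780 5.6879]
tr(P') = 9.3559


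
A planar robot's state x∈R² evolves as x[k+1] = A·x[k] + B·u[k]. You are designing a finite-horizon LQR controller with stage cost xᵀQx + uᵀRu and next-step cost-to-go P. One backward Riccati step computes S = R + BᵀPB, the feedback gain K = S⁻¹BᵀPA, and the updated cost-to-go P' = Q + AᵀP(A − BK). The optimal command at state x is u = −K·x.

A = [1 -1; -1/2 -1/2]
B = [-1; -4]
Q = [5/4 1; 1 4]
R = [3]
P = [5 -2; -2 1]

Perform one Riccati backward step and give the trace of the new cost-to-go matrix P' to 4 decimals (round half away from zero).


BᵀP = [3.0000 -2.0000]
S = R + BᵀPB = [3] + [5.0000] = [8.0000]
BᵀPA = [4.0000 -2.0000]
K = S⁻¹·BᵀPA = [0.5000 -0.2500]
A−BK = [1.5000 -1.2500; 1.5000 -1.5000]
AᵀP(A−BK) = [5.2500 -3.7500; -3.7500 2.7500]
P' = Q + AᵀP(A−BK) = [6.5000 -2.7500; -2.7500 6.7500]
tr(P') = 13.2500

13.2500


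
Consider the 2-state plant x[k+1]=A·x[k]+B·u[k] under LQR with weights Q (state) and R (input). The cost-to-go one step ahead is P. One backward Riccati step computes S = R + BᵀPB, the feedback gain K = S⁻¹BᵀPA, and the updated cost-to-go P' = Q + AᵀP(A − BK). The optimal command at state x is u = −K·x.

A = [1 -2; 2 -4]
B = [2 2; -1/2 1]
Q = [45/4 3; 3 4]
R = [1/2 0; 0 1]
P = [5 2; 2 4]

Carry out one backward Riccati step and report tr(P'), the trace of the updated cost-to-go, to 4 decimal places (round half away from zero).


26.8134

BᵀP = [9.0000 2.0000; 12.0000 8.0000]
S = R + BᵀPB = [1/2 0; 0 1] + [17.0000 20.0000; 20.0000 32.0000] = [17.5000 20.0000; 20.0000 33.0000]
BᵀPA = [13.0000 -26.0000; 28.0000 -56.0000]
K = S⁻¹·BᵀPA = [-0.7380 1.4761; 1.2958 -2.5915]
A−BK = [-0.1155 0.2310; 0.3352 -0.6704]
AᵀP(A−BK) = [2.3127 -4.6254; -4.6254 9.2507]
P' = Q + AᵀP(A−BK) = [13.5627 -1.6254; -1.6254 13.2507]
tr(P') = 26.8134


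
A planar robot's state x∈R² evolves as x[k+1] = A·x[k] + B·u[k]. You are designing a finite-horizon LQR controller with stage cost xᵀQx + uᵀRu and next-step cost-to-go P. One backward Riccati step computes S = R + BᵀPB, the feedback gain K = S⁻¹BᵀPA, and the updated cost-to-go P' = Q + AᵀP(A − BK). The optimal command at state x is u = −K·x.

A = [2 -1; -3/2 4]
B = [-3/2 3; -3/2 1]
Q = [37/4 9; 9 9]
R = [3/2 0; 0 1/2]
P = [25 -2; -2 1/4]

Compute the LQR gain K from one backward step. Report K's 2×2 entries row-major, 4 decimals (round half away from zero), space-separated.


0.0203 -0.1789 0.7330 -0.5335

BᵀP = [-34.5000 2.6250; 73.0000 -5.7500]
S = R + BᵀPB = [3/2 0; 0 1/2] + [47.8125 -100.8750; -100.8750 213.2500] = [49.3125 -100.8750; -100.8750 213.7500]
BᵀPA = [-72.9375 45.0000; 154.6250 -96.0000]
K = S⁻¹·BᵀPA = [0.0203 -0.1789; 0.7330 -0.5335]
A−BK = [-0.1685 0.3323; -2.2025 4.2652]
AᵀP(A−BK) = [0.7073 -1.0482; -1.0482 1.8296]
P' = Q + AᵀP(A−BK) = [9.9573 7.9518; 7.9518 10.8296]
tr(P') = 20.7869


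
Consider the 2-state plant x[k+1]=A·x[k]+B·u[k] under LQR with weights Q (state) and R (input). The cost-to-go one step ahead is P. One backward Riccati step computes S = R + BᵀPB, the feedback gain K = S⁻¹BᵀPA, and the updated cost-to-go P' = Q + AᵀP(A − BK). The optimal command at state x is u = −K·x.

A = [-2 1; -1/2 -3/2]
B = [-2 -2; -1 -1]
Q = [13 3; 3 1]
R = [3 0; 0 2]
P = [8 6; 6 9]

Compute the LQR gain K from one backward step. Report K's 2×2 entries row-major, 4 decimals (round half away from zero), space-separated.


BᵀP = [-22.0000 -21.0000; -22.0000 -21.0000]
S = R + BᵀPB = [3 0; 0 2] + [65.0000 65.0000; 65.0000 65.0000] = [68.0000 65.0000; 65.0000 67.0000]
BᵀPA = [54.5000 9.5000; 54.5000 9.5000]
K = S⁻¹·BᵀPA = [0.3293 0.0574; 0.4940 0.0861]
A−BK = [-0.3535 1.2870; 0.3233 -1.3565]
AᵀP(A−BK) = [1.3822 -2.0710; -2.0710 8.8867]
P' = Q + AᵀP(A−BK) = [14.3822 0.9290; 0.9290 9.8867]
tr(P') = 24.2689

0.3293 0.0574 0.4940 0.0861


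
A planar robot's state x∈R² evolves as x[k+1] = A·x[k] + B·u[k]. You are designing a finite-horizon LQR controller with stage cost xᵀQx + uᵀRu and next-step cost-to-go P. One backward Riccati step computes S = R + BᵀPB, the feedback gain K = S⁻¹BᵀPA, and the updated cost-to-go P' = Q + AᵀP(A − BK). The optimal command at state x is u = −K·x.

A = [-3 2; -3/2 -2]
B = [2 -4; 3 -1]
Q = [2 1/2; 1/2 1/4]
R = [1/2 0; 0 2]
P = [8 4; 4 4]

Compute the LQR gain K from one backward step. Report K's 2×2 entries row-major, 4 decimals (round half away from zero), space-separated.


-0.3697 -0.8188 0.5373 -0.8439

BᵀP = [28.0000 20.0000; -36.0000 -20.0000]
S = R + BᵀPB = [1/2 0; 0 2] + [116.0000 -132.0000; -132.0000 164.0000] = [116.5000 -132.0000; -132.0000 166.0000]
BᵀPA = [-114.0000 16.0000; 138.0000 -32.0000]
K = S⁻¹·BᵀPA = [-0.3697 -0.8188; 0.5373 -0.8439]
A−BK = [-0.1112 0.2621; 0.1465 -0.3875]
AᵀP(A−BK) = [0.7003 -0.8898; -0.8898 2.0971]
P' = Q + AᵀP(A−BK) = [2.7003 -0.3898; -0.3898 2.3471]
tr(P') = 5.0474


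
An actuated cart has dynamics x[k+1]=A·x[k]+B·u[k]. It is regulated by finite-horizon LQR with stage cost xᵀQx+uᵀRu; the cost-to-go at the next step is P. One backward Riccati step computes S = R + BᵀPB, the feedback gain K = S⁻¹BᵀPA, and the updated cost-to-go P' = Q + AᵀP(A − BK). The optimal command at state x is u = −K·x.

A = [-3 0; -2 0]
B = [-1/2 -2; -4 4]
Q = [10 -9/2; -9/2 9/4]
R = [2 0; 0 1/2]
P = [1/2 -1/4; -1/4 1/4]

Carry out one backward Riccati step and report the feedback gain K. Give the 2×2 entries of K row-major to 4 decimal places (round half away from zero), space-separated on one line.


0.3384 0.0000 0.4469 0.0000

BᵀP = [0.7500 -0.8750; -2.0000 1.5000]
S = R + BᵀPB = [2 0; 0 1/2] + [3.1250 -5.0000; -5.0000 10.0000] = [5.1250 -5.0000; -5.0000 10.5000]
BᵀPA = [-0.5000 0.0000; 3.0000 0.0000]
K = S⁻¹·BᵀPA = [0.3384 0.0000; 0.4469 0.0000]
A−BK = [-1.9371 0.0000; -2.4338 0.0000]
AᵀP(A−BK) = [1.3286 0.0000; 0.0000 0.0000]
P' = Q + AᵀP(A−BK) = [11.3286 -4.5000; -4.5000 2.2500]
tr(P') = 13.5786


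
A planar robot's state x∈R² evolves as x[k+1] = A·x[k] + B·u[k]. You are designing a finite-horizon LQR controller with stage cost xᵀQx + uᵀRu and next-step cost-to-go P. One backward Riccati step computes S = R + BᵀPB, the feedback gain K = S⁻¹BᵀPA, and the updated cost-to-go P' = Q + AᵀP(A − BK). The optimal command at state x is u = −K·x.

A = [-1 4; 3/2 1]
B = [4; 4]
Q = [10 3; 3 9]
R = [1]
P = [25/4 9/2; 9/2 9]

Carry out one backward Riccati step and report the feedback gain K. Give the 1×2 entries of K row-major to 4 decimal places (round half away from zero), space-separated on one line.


0.0977 0.5810

BᵀP = [43.0000 54.0000]
S = R + BᵀPB = [1] + [388.0000] = [389.0000]
BᵀPA = [38.0000 226.0000]
K = S⁻¹·BᵀPA = [0.0977 0.5810]
A−BK = [-1.3907 1.6761; 1.1093 -1.3239]
AᵀP(A−BK) = [9.2879 -11.0771; -11.0771 13.6992]
P' = Q + AᵀP(A−BK) = [19.2879 -8.0771; -8.0771 22.6992]
tr(P') = 41.9871


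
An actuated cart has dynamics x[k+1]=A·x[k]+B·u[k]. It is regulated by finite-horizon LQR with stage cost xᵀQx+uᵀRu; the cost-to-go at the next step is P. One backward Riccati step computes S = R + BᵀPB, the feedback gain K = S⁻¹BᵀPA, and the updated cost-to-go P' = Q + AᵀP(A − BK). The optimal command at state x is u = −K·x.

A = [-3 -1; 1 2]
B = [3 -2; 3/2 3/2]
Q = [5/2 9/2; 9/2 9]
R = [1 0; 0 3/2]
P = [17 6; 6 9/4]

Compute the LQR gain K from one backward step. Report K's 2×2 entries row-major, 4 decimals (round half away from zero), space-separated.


BᵀP = [60.0000 21.3750; -25.0000 -8.6250]
S = R + BᵀPB = [1 0; 0 3/2] + [212.0625 -87.9375; -87.9375 37.0625] = [213.0625 -87.9375; -87.9375 38.5625]
BᵀPA = [-158.6250 -17.2500; 66.3750 7.7500]
K = S⁻¹·BᵀPA = [-0.5797 0.0338; 0.3993 0.2780]
A−BK = [-0.4623 -0.5454; 1.2706 1.5324]
AᵀP(A−BK) = [0.7921 0.4057; 0.4057 0.4282]
P' = Q + AᵀP(A−BK) = [3.2921 4.9057; 4.9057 9.4282]
tr(P') = 12.7203

-0.5797 0.0338 0.3993 0.2780


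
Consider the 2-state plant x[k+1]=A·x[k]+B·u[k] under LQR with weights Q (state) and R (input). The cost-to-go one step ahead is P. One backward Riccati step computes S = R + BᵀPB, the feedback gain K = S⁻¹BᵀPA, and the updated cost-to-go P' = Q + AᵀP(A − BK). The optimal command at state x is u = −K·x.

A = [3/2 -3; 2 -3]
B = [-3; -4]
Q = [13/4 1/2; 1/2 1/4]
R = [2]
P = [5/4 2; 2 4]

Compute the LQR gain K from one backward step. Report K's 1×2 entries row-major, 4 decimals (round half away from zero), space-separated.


BᵀP = [-11.7500 -22.0000]
S = R + BᵀPB = [2] + [123.2500] = [125.2500]
BᵀPA = [-61.6250 101.2500]
K = S⁻¹·BᵀPA = [-0.4920 0.8084]
A−BK = [0.0240 -0.5749; 0.0319 0.2335]
AᵀP(A−BK) = [0.4920 -0.8084; -0.8084 1.4012]
P' = Q + AᵀP(A−BK) = [3.7420 -0.3084; -0.3084 1.6512]
tr(P') = 5.3932

-0.4920 0.8084


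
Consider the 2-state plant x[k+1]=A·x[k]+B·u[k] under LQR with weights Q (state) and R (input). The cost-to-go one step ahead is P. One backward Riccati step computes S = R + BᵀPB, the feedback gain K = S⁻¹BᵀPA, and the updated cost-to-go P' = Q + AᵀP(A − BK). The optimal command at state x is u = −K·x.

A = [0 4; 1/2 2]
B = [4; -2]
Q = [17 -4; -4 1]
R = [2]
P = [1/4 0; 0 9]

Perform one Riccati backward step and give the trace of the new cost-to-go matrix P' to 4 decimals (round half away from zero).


BᵀP = [1.0000 -18.0000]
S = R + BᵀPB = [2] + [40.0000] = [42.0000]
BᵀPA = [-9.0000 -32.0000]
K = S⁻¹·BᵀPA = [-0.2143 -0.7619]
A−BK = [0.8571 7.0476; 0.0714 0.4762]
AᵀP(A−BK) = [0.3214 2.1429; 2.1429 15.6190]
P' = Q + AᵀP(A−BK) = [17.3214 -1.8571; -1.8571 16.6190]
tr(P') = 33.9405

33.9405


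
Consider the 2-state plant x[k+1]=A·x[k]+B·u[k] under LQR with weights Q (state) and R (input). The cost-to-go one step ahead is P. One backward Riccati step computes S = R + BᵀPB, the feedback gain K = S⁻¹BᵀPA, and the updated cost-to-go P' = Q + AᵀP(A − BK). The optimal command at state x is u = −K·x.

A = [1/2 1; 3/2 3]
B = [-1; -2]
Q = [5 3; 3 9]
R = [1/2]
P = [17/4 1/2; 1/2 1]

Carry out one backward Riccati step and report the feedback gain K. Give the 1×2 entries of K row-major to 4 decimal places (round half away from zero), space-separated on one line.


-0.5930 -1.1860

BᵀP = [-5.2500 -2.5000]
S = R + BᵀPB = [1/2] + [10.2500] = [10.7500]
BᵀPA = [-6.3750 -12.7500]
K = S⁻¹·BᵀPA = [-0.5930 -1.1860]
A−BK = [-0.0930 -0.1860; 0.3140 0.6279]
AᵀP(A−BK) = [0.2820 0.5640; 0.5640 1.1279]
P' = Q + AᵀP(A−BK) = [5.2820 3.5640; 3.5640 10.1279]
tr(P') = 15.4099


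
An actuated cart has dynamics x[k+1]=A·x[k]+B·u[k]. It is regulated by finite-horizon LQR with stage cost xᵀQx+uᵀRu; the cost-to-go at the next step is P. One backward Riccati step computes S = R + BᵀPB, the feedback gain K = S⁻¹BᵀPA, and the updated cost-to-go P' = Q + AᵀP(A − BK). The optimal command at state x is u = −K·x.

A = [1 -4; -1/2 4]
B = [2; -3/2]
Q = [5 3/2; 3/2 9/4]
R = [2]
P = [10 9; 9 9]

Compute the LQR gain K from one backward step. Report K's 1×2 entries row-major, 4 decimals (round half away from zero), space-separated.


0.5152 -0.9697

BᵀP = [6.5000 4.5000]
S = R + BᵀPB = [2] + [6.2500] = [8.2500]
BᵀPA = [4.2500 -8.0000]
K = S⁻¹·BᵀPA = [0.5152 -0.9697]
A−BK = [-0.0303 -2.0606; 0.2727 2.5455]
AᵀP(A−BK) = [1.0606 0.1212; 0.1212 8.2424]
P' = Q + AᵀP(A−BK) = [6.0606 1.6212; 1.6212 10.4924]
tr(P') = 16.5530


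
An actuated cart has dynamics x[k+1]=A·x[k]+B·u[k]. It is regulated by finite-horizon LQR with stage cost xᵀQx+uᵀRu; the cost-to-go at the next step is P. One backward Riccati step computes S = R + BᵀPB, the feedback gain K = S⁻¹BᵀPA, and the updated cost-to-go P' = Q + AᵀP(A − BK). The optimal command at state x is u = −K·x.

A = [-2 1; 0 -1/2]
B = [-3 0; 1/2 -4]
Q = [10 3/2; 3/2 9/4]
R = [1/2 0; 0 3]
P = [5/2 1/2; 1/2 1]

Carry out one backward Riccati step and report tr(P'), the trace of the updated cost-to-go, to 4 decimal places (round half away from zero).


BᵀP = [-7.2500 -1.0000; -2.0000 -4.0000]
S = R + BᵀPB = [1/2 0; 0 3] + [21.2500 4.0000; 4.0000 16.0000] = [21.7500 4.0000; 4.0000 19.0000]
BᵀPA = [14.5000 -6.7500; 4.0000 0.0000]
K = S⁻¹·BᵀPA = [0.6532 -0.3228; 0.0730 0.0680]
A−BK = [-0.0403 0.0315; -0.0346 -0.0667]
AᵀP(A−BK) = [0.2360 -0.0906; -0.0906 0.0708]
P' = Q + AᵀP(A−BK) = [10.2360 1.4094; 1.4094 2.3208]
tr(P') = 12.5568

12.5568


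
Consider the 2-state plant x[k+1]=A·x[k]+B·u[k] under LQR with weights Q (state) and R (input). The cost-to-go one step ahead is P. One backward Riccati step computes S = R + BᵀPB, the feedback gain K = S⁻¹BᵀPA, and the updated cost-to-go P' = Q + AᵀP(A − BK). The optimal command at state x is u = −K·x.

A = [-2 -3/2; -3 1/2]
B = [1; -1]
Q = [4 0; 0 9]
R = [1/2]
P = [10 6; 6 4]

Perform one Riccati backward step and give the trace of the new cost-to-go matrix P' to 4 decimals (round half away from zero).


BᵀP = [4.0000 2.0000]
S = R + BᵀPB = [1/2] + [2.0000] = [2.5000]
BᵀPA = [-14.0000 -5.0000]
K = S⁻¹·BᵀPA = [-5.6000 -2.0000]
A−BK = [3.6000 0.5000; -8.6000 -1.5000]
AᵀP(A−BK) = [69.6000 17.0000; 17.0000 4.5000]
P' = Q + AᵀP(A−BK) = [73.6000 17.0000; 17.0000 13.5000]
tr(P') = 87.1000

87.1000


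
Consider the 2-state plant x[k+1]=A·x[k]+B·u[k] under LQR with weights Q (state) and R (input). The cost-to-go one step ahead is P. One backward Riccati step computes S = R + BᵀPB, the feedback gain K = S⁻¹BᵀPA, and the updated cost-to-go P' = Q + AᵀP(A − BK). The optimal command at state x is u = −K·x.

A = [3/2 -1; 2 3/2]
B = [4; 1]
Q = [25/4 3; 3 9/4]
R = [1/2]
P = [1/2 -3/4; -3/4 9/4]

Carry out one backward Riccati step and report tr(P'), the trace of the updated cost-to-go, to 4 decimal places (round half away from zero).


BᵀP = [1.2500 -0.7500]
S = R + BᵀPB = [1/2] + [4.2500] = [4.7500]
BᵀPA = [0.3750 -2.3750]
K = S⁻¹·BᵀPA = [0.0789 -0.5000]
A−BK = [1.1842 1.0000; 1.9211 2.0000]
AᵀP(A−BK) = [5.5954 6.0000; 6.0000 6.6250]
P' = Q + AᵀP(A−BK) = [11.8454 9.0000; 9.0000 8.8750]
tr(P') = 20.7204

20.7204


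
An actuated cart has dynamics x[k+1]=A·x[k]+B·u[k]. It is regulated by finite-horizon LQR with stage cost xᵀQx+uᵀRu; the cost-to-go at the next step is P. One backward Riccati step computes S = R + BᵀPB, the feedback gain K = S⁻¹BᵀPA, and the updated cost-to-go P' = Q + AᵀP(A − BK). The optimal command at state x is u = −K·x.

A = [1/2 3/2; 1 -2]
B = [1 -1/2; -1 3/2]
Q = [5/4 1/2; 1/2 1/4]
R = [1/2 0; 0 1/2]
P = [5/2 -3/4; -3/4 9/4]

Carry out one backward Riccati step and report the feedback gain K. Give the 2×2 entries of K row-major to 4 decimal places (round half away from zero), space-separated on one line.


0.4763 0.9934 0.7493 -0.6807

BᵀP = [3.2500 -3.0000; -2.3750 3.7500]
S = R + BᵀPB = [1/2 0; 0 1/2] + [6.2500 -6.1250; -6.1250 6.8125] = [6.7500 -6.1250; -6.1250 7.3125]
BᵀPA = [-1.3750 10.8750; 2.5625 -11.0625]
K = S⁻¹·BᵀPA = [0.4763 0.9934; 0.7493 -0.6807]
A−BK = [0.3984 0.1662; 0.3522 0.0145]
AᵀP(A−BK) = [0.8597 0.1103; 0.1103 0.7911]
P' = Q + AᵀP(A−BK) = [2.1097 0.6103; 0.6103 1.0411]
tr(P') = 3.1507


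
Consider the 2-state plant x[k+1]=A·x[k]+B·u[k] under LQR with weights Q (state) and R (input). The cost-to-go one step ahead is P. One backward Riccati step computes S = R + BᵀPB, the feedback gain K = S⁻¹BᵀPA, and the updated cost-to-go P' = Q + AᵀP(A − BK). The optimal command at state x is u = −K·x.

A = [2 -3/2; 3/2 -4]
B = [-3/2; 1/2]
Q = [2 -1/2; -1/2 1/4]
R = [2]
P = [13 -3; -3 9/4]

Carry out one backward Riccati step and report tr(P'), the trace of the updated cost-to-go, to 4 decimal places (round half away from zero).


37.3111

BᵀP = [-21.0000 5.6250]
S = R + BᵀPB = [2] + [34.3125] = [36.3125]
BᵀPA = [-33.5625 9.0000]
K = S⁻¹·BᵀPA = [-0.9243 0.2478]
A−BK = [0.6136 -1.1282; 1.9621 -4.1239]
AᵀP(A−BK) = [8.0417 -13.4316; -13.4316 27.0194]
P' = Q + AᵀP(A−BK) = [10.0417 -13.9316; -13.9316 27.2694]
tr(P') = 37.3111


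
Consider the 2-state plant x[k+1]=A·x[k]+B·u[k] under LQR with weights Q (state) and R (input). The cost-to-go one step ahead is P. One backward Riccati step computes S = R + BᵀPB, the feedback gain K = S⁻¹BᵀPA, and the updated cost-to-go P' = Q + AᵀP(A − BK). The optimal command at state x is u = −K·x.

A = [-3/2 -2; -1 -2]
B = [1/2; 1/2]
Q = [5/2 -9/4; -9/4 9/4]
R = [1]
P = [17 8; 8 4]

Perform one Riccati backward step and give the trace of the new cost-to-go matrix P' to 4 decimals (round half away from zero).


25.6768

BᵀP = [12.5000 6.0000]
S = R + BᵀPB = [1] + [9.2500] = [10.2500]
BᵀPA = [-24.7500 -37.0000]
K = S⁻¹·BᵀPA = [-2.4146 -3.6098]
A−BK = [-0.2927 -0.1951; 0.2073 -0.1951]
AᵀP(A−BK) = [6.4878 9.6585; 9.6585 14.4390]
P' = Q + AᵀP(A−BK) = [8.9878 7.4085; 7.4085 16.6890]
tr(P') = 25.6768


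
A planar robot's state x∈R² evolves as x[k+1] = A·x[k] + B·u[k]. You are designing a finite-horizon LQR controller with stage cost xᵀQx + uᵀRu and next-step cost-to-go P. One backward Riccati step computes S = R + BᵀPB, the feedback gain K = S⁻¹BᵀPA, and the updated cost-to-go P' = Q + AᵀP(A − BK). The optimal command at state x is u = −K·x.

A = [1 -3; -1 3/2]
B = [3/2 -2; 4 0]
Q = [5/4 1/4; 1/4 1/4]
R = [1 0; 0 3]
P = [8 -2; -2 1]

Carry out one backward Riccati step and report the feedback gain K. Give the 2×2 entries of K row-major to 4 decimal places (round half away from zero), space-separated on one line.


-0.1713 0.2009 -0.6106 1.5888

BᵀP = [4.0000 1.0000; -16.0000 4.0000]
S = R + BᵀPB = [1 0; 0 3] + [10.0000 -8.0000; -8.0000 32.0000] = [11.0000 -8.0000; -8.0000 35.0000]
BᵀPA = [3.0000 -10.5000; -20.0000 54.0000]
K = S⁻¹·BᵀPA = [-0.1713 0.2009; -0.6106 1.5888]
A−BK = [0.0358 -0.1238; -0.3146 0.6963]
AᵀP(A−BK) = [1.3022 -3.3271; -3.3271 8.5654]
P' = Q + AᵀP(A−BK) = [2.5522 -3.0771; -3.0771 8.8154]
tr(P') = 11.3676


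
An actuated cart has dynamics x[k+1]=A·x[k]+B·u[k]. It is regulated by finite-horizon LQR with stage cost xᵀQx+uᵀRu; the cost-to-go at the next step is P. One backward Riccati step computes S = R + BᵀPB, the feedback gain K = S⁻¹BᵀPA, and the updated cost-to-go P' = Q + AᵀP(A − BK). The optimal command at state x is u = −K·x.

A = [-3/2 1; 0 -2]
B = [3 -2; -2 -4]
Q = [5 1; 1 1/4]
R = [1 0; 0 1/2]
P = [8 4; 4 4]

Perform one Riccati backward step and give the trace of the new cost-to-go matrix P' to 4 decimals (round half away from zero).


BᵀP = [16.0000 4.0000; -32.0000 -24.0000]
S = R + BᵀPB = [1 0; 0 1/2] + [40.0000 -48.0000; -48.0000 160.0000] = [41.0000 -48.0000; -48.0000 160.5000]
BᵀPA = [-24.0000 8.0000; 48.0000 16.0000]
K = S⁻¹·BᵀPA = [-0.3620 0.4798; 0.1908 0.2432]
A−BK = [-0.0324 0.0469; 0.0393 -0.0676]
AᵀP(A−BK) = [0.1536 -0.1571; -0.1571 0.2703]
P' = Q + AᵀP(A−BK) = [5.1536 0.8429; 0.8429 0.5203]
tr(P') = 5.6739

5.6739


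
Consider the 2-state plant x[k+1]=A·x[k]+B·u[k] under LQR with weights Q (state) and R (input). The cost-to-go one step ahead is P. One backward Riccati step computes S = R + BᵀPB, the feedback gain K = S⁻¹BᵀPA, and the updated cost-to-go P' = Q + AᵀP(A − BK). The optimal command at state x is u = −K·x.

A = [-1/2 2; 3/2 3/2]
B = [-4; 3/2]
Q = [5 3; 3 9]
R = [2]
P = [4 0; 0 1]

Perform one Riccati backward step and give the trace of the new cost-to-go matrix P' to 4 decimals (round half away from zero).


BᵀP = [-16.0000 1.5000]
S = R + BᵀPB = [2] + [66.2500] = [68.2500]
BᵀPA = [10.2500 -29.7500]
K = S⁻¹·BᵀPA = [0.1502 -0.4359]
A−BK = [0.1007 0.2564; 1.2747 2.1538]
AᵀP(A−BK) = [1.7106 2.7179; 2.7179 5.2821]
P' = Q + AᵀP(A−BK) = [6.7106 5.7179; 5.7179 14.2821]
tr(P') = 20.9927

20.9927


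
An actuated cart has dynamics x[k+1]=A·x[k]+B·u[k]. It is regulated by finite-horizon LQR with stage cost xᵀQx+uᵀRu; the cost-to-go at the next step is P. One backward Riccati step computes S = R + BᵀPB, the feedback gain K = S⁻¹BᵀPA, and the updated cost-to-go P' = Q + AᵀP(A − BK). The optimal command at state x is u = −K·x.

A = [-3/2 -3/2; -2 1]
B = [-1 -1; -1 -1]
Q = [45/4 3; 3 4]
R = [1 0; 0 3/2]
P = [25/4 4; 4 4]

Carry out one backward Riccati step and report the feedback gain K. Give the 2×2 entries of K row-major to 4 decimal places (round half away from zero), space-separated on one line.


0.9987 0.2347 0.6658 0.1565

BᵀP = [-10.2500 -8.0000; -10.2500 -8.0000]
S = R + BᵀPB = [1 0; 0 3/2] + [18.2500 18.2500; 18.2500 18.2500] = [19.2500 18.2500; 18.2500 19.7500]
BᵀPA = [31.3750 7.3750; 31.3750 7.3750]
K = S⁻¹·BᵀPA = [0.9987 0.2347; 0.6658 0.1565]
A−BK = [0.1645 -1.1088; -0.3355 1.3912]
AᵀP(A−BK) = [1.8402 -0.2129; -0.2129 3.1771]
P' = Q + AᵀP(A−BK) = [13.0902 2.7871; 2.7871 7.1771]
tr(P') = 20.2672


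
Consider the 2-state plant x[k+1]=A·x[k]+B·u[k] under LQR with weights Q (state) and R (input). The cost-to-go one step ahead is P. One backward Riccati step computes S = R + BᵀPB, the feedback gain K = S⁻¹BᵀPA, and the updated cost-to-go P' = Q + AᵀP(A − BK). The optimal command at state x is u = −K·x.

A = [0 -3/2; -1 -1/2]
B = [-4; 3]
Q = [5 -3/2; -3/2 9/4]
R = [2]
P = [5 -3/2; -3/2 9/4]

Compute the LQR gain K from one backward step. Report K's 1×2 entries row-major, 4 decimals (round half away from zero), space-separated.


-0.0922 0.2197

BᵀP = [-24.5000 12.7500]
S = R + BᵀPB = [2] + [136.2500] = [138.2500]
BᵀPA = [-12.7500 30.3750]
K = S⁻¹·BᵀPA = [-0.0922 0.2197]
A−BK = [-0.3689 -0.6212; -0.7233 -1.1591]
AᵀP(A−BK) = [1.0741 1.6763; 1.6763 2.8888]
P' = Q + AᵀP(A−BK) = [6.0741 0.1763; 0.1763 5.1388]
tr(P') = 11.2129


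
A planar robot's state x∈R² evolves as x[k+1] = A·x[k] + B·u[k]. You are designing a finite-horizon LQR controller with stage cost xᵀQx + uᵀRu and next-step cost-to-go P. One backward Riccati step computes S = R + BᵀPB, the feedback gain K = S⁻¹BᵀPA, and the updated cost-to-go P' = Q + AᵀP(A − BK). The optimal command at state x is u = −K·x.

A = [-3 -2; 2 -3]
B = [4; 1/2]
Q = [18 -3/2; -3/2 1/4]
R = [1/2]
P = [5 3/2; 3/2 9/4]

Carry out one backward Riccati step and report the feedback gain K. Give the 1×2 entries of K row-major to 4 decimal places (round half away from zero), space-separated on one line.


-0.5513 -0.7222

BᵀP = [20.7500 7.1250]
S = R + BᵀPB = [1/2] + [86.5625] = [87.0625]
BᵀPA = [-48.0000 -62.8750]
K = S⁻¹·BᵀPA = [-0.5513 -0.7222]
A−BK = [-0.7947 0.8887; 2.2757 -2.6389]
AᵀP(A−BK) = [9.5363 -10.6648; -10.6648 12.8428]
P' = Q + AᵀP(A−BK) = [27.5363 -12.1648; -12.1648 13.0928]
tr(P') = 40.6290


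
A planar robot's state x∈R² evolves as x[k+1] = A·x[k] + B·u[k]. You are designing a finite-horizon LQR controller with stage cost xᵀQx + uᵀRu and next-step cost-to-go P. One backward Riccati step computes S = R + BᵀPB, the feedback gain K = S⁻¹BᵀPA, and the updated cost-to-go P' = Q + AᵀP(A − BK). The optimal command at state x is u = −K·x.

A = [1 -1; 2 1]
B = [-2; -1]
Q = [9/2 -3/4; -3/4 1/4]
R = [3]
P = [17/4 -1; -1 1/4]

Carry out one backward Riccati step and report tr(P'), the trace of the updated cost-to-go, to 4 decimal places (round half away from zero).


6.2500

BᵀP = [-7.5000 1.7500]
S = R + BᵀPB = [3] + [13.2500] = [16.2500]
BᵀPA = [-4.0000 9.2500]
K = S⁻¹·BᵀPA = [-0.2462 0.5692]
A−BK = [0.5077 0.1385; 1.7538 1.5692]
AᵀP(A−BK) = [0.2654 -0.4731; -0.4731 1.2346]
P' = Q + AᵀP(A−BK) = [4.7654 -1.2231; -1.2231 1.4846]
tr(P') = 6.2500


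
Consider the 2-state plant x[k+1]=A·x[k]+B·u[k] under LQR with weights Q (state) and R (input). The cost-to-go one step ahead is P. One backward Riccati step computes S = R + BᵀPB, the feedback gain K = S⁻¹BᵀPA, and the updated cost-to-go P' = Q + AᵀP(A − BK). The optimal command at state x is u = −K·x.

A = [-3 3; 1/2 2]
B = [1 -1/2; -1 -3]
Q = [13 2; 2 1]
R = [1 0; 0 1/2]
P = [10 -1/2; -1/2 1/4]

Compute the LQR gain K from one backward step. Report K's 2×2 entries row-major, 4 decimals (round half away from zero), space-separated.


BᵀP = [10.5000 -0.7500; -3.5000 -0.5000]
S = R + BᵀPB = [1 0; 0 1/2] + [11.2500 -3.0000; -3.0000 3.2500] = [12.2500 -3.0000; -3.0000 3.7500]
BᵀPA = [-31.8750 30.0000; 10.2500 -11.5000]
K = S⁻¹·BᵀPA = [-2.4036 2.1117; 0.8105 -1.3773]
A−BK = [-0.1912 0.1997; 0.5279 -0.0203]
AᵀP(A−BK) = [6.6417 -6.0728; -6.0728 5.8105]
P' = Q + AᵀP(A−BK) = [19.6417 -4.0728; -4.0728 6.8105]
tr(P') = 26.4522

-2.4036 2.1117 0.8105 -1.3773


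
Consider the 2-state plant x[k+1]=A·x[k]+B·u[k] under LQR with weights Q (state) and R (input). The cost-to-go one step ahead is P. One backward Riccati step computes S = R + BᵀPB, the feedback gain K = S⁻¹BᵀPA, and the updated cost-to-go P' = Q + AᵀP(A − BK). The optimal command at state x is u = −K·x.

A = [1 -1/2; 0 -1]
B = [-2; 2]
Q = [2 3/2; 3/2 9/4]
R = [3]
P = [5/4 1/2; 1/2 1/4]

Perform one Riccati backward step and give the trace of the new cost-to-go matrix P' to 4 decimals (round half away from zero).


BᵀP = [-1.5000 -0.5000]
S = R + BᵀPB = [3] + [2.0000] = [5.0000]
BᵀPA = [-1.5000 1.2500]
K = S⁻¹·BᵀPA = [-0.3000 0.2500]
A−BK = [0.4000 0.0000; 0.6000 -1.5000]
AᵀP(A−BK) = [0.8000 -0.7500; -0.7500 0.7500]
P' = Q + AᵀP(A−BK) = [2.8000 0.7500; 0.7500 3.0000]
tr(P') = 5.8000

5.8000
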